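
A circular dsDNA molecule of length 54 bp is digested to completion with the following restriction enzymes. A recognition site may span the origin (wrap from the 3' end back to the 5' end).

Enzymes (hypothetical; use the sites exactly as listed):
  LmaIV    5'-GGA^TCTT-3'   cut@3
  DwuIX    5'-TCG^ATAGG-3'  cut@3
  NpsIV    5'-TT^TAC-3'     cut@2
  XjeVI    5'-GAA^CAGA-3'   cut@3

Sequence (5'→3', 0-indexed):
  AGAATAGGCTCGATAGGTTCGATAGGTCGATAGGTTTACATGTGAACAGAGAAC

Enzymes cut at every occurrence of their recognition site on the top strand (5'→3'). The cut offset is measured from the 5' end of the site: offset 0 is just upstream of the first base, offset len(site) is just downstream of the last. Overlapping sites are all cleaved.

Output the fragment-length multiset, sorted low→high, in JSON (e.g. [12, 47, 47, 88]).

Site scan:
  LmaIV (GGATCTT, off=3): no sites
  DwuIX (TCGATAGG, off=3): starts [9, 18, 26] → cuts [12, 21, 29]
  NpsIV (TTTAC, off=2): starts [34] → cuts [36]
  XjeVI (GAACAGA, off=3): starts [43, 50] → cuts [46, 53]

Pooled cuts: [12, 21, 29, 36, 46, 53]

Fragment lengths:
  12→21: 9 bp
  21→29: 8 bp
  29→36: 7 bp
  36→46: 10 bp
  46→53: 7 bp
  53→12 (wrap): 54-53+12 = 13 bp

[7,7,8,9,10,13]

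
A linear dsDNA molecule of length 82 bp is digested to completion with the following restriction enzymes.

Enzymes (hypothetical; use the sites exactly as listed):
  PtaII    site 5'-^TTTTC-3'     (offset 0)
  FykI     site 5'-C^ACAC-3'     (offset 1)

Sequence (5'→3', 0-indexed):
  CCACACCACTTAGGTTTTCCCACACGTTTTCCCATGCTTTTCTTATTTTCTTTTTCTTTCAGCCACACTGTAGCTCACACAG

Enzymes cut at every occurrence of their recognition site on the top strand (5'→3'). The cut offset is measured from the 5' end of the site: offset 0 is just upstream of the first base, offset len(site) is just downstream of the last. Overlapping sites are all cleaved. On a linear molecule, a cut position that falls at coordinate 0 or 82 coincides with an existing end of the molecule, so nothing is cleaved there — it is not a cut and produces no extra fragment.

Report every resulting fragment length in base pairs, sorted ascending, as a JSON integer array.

Per-enzyme occurrences:
  PtaII TTTTC/0: at [14, 26, 37, 45, 51] ⇒ [14, 26, 37, 45, 51]
  FykI CACAC/1: at [1, 20, 63, 75] ⇒ [2, 21, 64, 76]

All cut coordinates (distinct, sorted): [2, 14, 21, 26, 37, 45, 51, 64, 76]

Fragments:
  [0,2): 2 bp
  [2,14): 12 bp
  [14,21): 7 bp
  [21,26): 5 bp
  [26,37): 11 bp
  [37,45): 8 bp
  [45,51): 6 bp
  [51,64): 13 bp
  [64,76): 12 bp
  [76,82): 6 bp

[2,5,6,6,7,8,11,12,12,13]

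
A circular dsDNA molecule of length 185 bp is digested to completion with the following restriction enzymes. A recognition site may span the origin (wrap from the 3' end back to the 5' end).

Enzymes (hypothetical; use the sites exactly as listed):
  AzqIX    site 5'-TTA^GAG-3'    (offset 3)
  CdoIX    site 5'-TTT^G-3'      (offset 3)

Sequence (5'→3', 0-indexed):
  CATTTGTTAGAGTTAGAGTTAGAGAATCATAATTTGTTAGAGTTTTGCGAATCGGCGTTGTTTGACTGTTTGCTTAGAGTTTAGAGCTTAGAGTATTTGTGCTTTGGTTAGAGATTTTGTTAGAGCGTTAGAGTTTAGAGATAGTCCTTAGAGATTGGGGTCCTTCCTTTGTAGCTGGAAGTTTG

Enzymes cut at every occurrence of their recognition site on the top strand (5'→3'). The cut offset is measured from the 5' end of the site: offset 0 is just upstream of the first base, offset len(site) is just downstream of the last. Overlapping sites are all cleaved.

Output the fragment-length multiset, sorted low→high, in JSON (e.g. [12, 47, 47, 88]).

[4,4,4,5,5,6,6,6,7,7,7,7,7,8,8,8,8,13,14,14,17,20]

Scan for sites:
  AzqIX TTAGAG/3: at [6, 12, 18, 36, 73, 80, 87, 107, 119, 127, 134, 147] ⇒ [9, 15, 21, 39, 76, 83, 90, 110, 122, 130, 137, 150]
  CdoIX TTTG/3: at [2, 32, 43, 60, 68, 95, 102, 115, 167, 181] ⇒ [5, 35, 46, 63, 71, 98, 105, 118, 170, 184]

All cut coordinates (distinct, sorted): [5, 9, 15, 21, 35, 39, 46, 63, 71, 76, 83, 90, 98, 105, 110, 118, 122, 130, 137, 150, 170, 184]

Fragment lengths:
  5→9: 4 bp
  9→15: 6 bp
  15→21: 6 bp
  21→35: 14 bp
  35→39: 4 bp
  39→46: 7 bp
  46→63: 17 bp
  63→71: 8 bp
  71→76: 5 bp
  76→83: 7 bp
  83→90: 7 bp
  90→98: 8 bp
  98→105: 7 bp
  105→110: 5 bp
  110→118: 8 bp
  118→122: 4 bp
  122→130: 8 bp
  130→137: 7 bp
  137→150: 13 bp
  150→170: 20 bp
  170→184: 14 bp
  184→5 (wrap): 185-184+5 = 6 bp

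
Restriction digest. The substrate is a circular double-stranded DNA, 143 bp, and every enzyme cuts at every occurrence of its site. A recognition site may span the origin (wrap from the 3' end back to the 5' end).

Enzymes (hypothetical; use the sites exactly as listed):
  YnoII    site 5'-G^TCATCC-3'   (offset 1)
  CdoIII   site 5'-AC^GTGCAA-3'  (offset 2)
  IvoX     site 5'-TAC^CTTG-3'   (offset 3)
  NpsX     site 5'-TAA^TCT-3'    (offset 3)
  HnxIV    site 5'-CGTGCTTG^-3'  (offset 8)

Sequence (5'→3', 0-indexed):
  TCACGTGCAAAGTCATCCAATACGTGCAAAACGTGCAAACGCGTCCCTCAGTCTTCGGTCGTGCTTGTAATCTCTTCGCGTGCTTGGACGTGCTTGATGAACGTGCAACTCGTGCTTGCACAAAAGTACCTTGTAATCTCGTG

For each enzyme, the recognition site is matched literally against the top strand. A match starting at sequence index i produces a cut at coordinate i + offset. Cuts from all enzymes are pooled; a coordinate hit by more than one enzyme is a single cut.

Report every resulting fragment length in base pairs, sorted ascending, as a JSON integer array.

[3,6,7,8,9,10,11,11,11,16,16,35]

Scan for sites:
  YnoII GTCATCC/1: at [11] ⇒ [12]
  CdoIII ACGTGCAA/2: at [2, 21, 30, 100] ⇒ [4, 23, 32, 102]
  IvoX TACCTTG/3: at [126] ⇒ [129]
  NpsX TAATCT/3: at [67, 133] ⇒ [70, 136]
  HnxIV CGTGCTTG/8: at [59, 78, 88, 110] ⇒ [67, 86, 96, 118]

Pooled cuts: [4, 12, 23, 32, 67, 70, 86, 96, 102, 118, 129, 136]

Fragment lengths:
  4→12: 8 bp
  12→23: 11 bp
  23→32: 9 bp
  32→67: 35 bp
  67→70: 3 bp
  70→86: 16 bp
  86→96: 10 bp
  96→102: 6 bp
  102→118: 16 bp
  118→129: 11 bp
  129→136: 7 bp
  136→4 (wrap): 143-136+4 = 11 bp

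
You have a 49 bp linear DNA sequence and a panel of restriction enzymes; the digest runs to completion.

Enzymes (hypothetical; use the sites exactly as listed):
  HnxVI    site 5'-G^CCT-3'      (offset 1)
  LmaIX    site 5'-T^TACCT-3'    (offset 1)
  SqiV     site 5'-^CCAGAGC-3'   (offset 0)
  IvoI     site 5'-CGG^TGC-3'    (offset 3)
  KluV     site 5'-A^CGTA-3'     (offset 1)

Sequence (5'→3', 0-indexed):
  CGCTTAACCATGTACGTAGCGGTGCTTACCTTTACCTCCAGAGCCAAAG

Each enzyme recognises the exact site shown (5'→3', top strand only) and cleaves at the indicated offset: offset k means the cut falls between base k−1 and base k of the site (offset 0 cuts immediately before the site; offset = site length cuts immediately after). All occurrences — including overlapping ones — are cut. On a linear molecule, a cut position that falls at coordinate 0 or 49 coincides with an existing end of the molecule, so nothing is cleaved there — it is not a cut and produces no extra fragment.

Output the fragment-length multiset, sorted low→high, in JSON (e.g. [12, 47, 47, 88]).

[4,5,6,8,12,14]

Scan for sites:
  HnxVI (GCCT, off=1): no sites
  LmaIX TTACCT/1: at [25, 31] ⇒ [26, 32]
  SqiV CCAGAGC/0: at [37] ⇒ [37]
  IvoI CGGTGC/3: at [19] ⇒ [22]
  KluV ACGTA/1: at [13] ⇒ [14]

All cut coordinates (distinct, sorted): [14, 22, 26, 32, 37]

Fragments:
  [0,14): 14 bp
  [14,22): 8 bp
  [22,26): 4 bp
  [26,32): 6 bp
  [32,37): 5 bp
  [37,49): 12 bp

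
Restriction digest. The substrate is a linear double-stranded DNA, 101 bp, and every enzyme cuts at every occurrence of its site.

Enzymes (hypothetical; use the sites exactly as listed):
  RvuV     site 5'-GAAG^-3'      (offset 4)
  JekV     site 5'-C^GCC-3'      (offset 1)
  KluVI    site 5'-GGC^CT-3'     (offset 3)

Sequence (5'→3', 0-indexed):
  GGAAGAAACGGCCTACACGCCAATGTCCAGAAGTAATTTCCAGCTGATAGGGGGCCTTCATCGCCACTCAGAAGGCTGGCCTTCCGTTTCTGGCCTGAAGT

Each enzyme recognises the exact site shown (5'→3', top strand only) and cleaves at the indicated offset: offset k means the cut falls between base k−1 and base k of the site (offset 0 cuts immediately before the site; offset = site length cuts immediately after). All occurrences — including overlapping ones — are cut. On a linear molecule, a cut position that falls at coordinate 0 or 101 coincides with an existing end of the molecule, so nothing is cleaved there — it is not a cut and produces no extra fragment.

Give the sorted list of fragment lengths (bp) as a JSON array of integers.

[1,5,6,6,6,7,7,12,14,15,22]

Per-enzyme occurrences:
  RvuV GAAG/4: at [1, 29, 70, 96] ⇒ [5, 33, 74, 100]
  JekV CGCC/1: at [17, 61] ⇒ [18, 62]
  KluVI GGCCT/3: at [9, 52, 77, 91] ⇒ [12, 55, 80, 94]

Pooled cuts: [5, 12, 18, 33, 55, 62, 74, 80, 94, 100]

Fragments:
  [0,5): 5 bp
  [5,12): 7 bp
  [12,18): 6 bp
  [18,33): 15 bp
  [33,55): 22 bp
  [55,62): 7 bp
  [62,74): 12 bp
  [74,80): 6 bp
  [80,94): 14 bp
  [94,100): 6 bp
  [100,101): 1 bp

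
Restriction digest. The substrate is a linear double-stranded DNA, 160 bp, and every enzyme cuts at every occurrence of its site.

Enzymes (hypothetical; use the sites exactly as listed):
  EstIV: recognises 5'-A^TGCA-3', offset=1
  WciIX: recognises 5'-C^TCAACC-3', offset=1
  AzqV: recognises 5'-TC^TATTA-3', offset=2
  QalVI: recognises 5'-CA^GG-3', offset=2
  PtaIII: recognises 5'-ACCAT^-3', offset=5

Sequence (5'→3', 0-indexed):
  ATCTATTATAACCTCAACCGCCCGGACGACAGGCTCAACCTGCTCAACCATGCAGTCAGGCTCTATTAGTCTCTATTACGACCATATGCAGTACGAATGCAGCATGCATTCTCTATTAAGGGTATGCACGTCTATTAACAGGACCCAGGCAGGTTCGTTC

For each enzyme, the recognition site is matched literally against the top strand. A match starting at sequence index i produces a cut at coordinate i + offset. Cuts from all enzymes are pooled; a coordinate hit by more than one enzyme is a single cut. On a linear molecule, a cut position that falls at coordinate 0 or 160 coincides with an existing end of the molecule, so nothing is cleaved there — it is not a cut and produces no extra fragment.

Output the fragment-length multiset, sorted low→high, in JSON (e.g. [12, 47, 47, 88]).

[1,1,3,3,4,5,7,7,7,7,8,8,9,9,9,10,10,11,11,12,18]

Per-enzyme occurrences:
  EstIV (ATGCA, off=1): starts [49, 85, 96, 103, 123] → cuts [50, 86, 97, 104, 124]
  WciIX (CTCAACC, off=1): starts [12, 33, 42] → cuts [13, 34, 43]
  AzqV (TCTATTA, off=2): starts [1, 61, 71, 111, 130] → cuts [3, 63, 73, 113, 132]
  QalVI (CAGG, off=2): starts [29, 56, 138, 145, 149] → cuts [31, 58, 140, 147, 151]
  PtaIII (ACCAT, off=5): starts [46, 80] → cuts [51, 85]

All cut coordinates (distinct, sorted): [3, 13, 31, 34, 43, 50, 51, 58, 63, 73, 85, 86, 97, 104, 113, 124, 132, 140, 147, 151]

Fragment lengths:
  [0,3): 3 bp
  [3,13): 10 bp
  [13,31): 18 bp
  [31,34): 3 bp
  [34,43): 9 bp
  [43,50): 7 bp
  [50,51): 1 bp
  [51,58): 7 bp
  [58,63): 5 bp
  [63,73): 10 bp
  [73,85): 12 bp
  [85,86): 1 bp
  [86,97): 11 bp
  [97,104): 7 bp
  [104,113): 9 bp
  [113,124): 11 bp
  [124,132): 8 bp
  [132,140): 8 bp
  [140,147): 7 bp
  [147,151): 4 bp
  [151,160): 9 bp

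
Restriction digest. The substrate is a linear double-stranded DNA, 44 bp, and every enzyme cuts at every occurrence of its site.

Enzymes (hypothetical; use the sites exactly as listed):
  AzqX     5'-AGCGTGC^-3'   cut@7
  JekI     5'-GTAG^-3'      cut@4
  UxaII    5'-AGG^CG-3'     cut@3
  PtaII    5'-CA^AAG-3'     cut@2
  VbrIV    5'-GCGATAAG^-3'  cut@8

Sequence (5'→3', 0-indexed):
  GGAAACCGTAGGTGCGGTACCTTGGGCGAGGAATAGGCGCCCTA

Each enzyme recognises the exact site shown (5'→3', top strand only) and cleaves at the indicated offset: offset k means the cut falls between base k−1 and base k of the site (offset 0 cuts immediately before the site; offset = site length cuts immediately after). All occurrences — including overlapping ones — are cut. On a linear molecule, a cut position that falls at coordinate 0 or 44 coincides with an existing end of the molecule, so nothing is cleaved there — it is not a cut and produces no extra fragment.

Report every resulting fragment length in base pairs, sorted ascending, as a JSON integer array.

[7,11,26]

Per-enzyme occurrences:
  AzqX (AGCGTGC, off=7): no sites
  JekI (GTAG, off=4): starts [7] → cuts [11]
  UxaII (AGGCG, off=3): starts [34] → cuts [37]
  PtaII (CAAAG, off=2): no sites
  VbrIV (GCGATAAG, off=8): no sites

Pooled cuts: [11, 37]

Fragments:
  [0,11): 11 bp
  [11,37): 26 bp
  [37,44): 7 bp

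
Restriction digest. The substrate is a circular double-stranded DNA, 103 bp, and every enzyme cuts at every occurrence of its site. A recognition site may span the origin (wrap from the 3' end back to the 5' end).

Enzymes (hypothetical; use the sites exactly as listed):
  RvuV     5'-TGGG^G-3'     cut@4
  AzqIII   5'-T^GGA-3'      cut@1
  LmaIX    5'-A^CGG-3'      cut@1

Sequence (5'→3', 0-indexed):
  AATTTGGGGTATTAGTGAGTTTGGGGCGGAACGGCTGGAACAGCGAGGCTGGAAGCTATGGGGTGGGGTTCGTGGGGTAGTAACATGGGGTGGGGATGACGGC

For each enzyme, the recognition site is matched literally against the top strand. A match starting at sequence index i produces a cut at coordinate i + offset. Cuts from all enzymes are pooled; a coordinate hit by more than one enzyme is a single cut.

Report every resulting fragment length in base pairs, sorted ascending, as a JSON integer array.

[5,5,5,5,6,9,12,12,13,14,17]

Site scan:
  RvuV (TGGGG, off=4): starts [4, 21, 58, 63, 72, 85, 90] → cuts [8, 25, 62, 67, 76, 89, 94]
  AzqIII (TGGA, off=1): starts [35, 49] → cuts [36, 50]
  LmaIX (ACGG, off=1): starts [30, 98] → cuts [31, 99]

All cut coordinates (distinct, sorted): [8, 25, 31, 36, 50, 62, 67, 76, 89, 94, 99]

Fragments:
  8→25: 17 bp
  25→31: 6 bp
  31→36: 5 bp
  36→50: 14 bp
  50→62: 12 bp
  62→67: 5 bp
  67→76: 9 bp
  76→89: 13 bp
  89→94: 5 bp
  94→99: 5 bp
  99→8 (wrap): 103-99+8 = 12 bp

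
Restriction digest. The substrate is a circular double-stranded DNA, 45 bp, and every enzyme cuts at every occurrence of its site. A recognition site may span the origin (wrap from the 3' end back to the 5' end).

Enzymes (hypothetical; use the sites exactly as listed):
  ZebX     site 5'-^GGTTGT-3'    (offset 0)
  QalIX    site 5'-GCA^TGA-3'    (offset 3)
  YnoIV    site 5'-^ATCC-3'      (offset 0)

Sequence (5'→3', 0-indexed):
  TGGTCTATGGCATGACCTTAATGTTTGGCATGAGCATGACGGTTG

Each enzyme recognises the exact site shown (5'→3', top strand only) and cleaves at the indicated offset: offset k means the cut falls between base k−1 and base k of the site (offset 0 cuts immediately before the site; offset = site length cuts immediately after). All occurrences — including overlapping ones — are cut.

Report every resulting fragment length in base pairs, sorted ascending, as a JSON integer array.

Site scan:
  ZebX GGTTGT/0: at [40] ⇒ [40]
  QalIX GCATGA/3: at [9, 27, 33] ⇒ [12, 30, 36]
  YnoIV (ATCC, off=0): no sites

Pooled cuts: [12, 30, 36, 40]

Fragment lengths:
  12→30: 18 bp
  30→36: 6 bp
  36→40: 4 bp
  40→12 (wrap): 45-40+12 = 17 bp

[4,6,17,18]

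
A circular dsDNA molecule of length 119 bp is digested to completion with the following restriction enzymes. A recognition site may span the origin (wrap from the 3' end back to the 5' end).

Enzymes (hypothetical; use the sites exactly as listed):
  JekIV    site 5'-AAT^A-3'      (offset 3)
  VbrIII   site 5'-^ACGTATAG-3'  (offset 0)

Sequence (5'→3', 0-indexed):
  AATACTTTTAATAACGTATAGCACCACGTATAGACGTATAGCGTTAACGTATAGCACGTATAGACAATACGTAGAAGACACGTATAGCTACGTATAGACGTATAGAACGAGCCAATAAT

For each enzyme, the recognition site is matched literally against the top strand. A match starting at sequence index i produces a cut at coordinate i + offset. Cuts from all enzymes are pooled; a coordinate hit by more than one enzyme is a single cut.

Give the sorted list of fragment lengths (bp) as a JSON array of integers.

Scan for sites:
  JekIV AATA/3: at [0, 9, 65, 113, 116] ⇒ [0, 3, 12, 68, 116]
  VbrIII ACGTATAG/0: at [13, 25, 33, 46, 55, 79, 89, 97] ⇒ [13, 25, 33, 46, 55, 79, 89, 97]

All cut coordinates (distinct, sorted): [0, 3, 12, 13, 25, 33, 46, 55, 68, 79, 89, 97, 116]

Fragment lengths:
  0→3: 3 bp
  3→12: 9 bp
  12→13: 1 bp
  13→25: 12 bp
  25→33: 8 bp
  33→46: 13 bp
  46→55: 9 bp
  55→68: 13 bp
  68→79: 11 bp
  79→89: 10 bp
  89→97: 8 bp
  97→116: 19 bp
  116→0 (wrap): 119-116+0 = 3 bp

[1,3,3,8,8,9,9,10,11,12,13,13,19]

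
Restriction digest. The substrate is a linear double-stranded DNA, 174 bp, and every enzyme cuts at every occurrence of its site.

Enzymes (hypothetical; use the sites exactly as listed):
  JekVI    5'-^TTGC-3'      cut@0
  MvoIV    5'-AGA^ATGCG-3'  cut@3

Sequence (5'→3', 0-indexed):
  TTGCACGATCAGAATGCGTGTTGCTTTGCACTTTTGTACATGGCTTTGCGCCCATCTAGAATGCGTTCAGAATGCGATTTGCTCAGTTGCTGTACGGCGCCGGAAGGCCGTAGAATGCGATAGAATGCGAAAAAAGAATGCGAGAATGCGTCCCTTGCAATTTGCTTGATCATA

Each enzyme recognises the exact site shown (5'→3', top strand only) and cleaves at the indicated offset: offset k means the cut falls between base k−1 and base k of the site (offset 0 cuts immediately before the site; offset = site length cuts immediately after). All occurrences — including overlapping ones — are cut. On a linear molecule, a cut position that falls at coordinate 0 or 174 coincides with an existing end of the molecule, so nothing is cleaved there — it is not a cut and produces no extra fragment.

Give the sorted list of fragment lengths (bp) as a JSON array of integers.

[5,7,7,7,8,8,9,10,11,13,13,13,15,20,28]

Site scan:
  JekVI TTGC/0: at [0, 20, 25, 45, 78, 86, 154, 161] ⇒ [20, 25, 45, 78, 86, 154, 161] (position 0 is a terminus of the linear molecule — no cut)
  MvoIV AGAATGCG/3: at [10, 57, 68, 111, 121, 134, 142] ⇒ [13, 60, 71, 114, 124, 137, 145]

All cut coordinates (distinct, sorted): [13, 20, 25, 45, 60, 71, 78, 86, 114, 124, 137, 145, 154, 161]

Fragment lengths:
  [0,13): 13 bp
  [13,20): 7 bp
  [20,25): 5 bp
  [25,45): 20 bp
  [45,60): 15 bp
  [60,71): 11 bp
  [71,78): 7 bp
  [78,86): 8 bp
  [86,114): 28 bp
  [114,124): 10 bp
  [124,137): 13 bp
  [137,145): 8 bp
  [145,154): 9 bp
  [154,161): 7 bp
  [161,174): 13 bp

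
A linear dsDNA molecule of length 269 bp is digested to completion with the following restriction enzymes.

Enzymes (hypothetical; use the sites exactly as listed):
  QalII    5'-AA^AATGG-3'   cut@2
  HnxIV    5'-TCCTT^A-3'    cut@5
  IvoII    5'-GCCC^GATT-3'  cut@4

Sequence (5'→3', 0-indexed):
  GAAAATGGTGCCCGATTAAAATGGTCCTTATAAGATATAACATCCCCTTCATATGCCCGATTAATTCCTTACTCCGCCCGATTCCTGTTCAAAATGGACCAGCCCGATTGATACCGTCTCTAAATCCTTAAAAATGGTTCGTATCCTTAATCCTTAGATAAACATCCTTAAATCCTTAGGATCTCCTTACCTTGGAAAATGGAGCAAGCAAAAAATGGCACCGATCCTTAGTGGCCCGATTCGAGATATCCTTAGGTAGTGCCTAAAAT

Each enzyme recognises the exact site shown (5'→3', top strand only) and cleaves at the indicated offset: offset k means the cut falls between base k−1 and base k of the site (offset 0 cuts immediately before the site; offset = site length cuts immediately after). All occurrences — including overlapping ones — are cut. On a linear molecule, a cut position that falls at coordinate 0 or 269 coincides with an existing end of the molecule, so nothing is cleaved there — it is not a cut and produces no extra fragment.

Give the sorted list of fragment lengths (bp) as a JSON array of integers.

[3,3,6,7,8,8,9,9,10,10,11,12,13,13,14,16,16,16,16,16,24,29]

Site scan:
  QalII (AAAATGG, off=2): starts [1, 17, 90, 130, 195, 211] → cuts [3, 19, 92, 132, 197, 213]
  HnxIV (TCCTTA, off=5): starts [24, 65, 124, 143, 150, 164, 172, 183, 224, 248] → cuts [29, 70, 129, 148, 155, 169, 177, 188, 229, 253]
  IvoII (GCCCGATT, off=4): starts [9, 54, 75, 101, 233] → cuts [13, 58, 79, 105, 237]

Pooled cuts: [3, 13, 19, 29, 58, 70, 79, 92, 105, 129, 132, 148, 155, 169, 177, 188, 197, 213, 229, 237, 253]

Fragment lengths:
  [0,3): 3 bp
  [3,13): 10 bp
  [13,19): 6 bp
  [19,29): 10 bp
  [29,58): 29 bp
  [58,70): 12 bp
  [70,79): 9 bp
  [79,92): 13 bp
  [92,105): 13 bp
  [105,129): 24 bp
  [129,132): 3 bp
  [132,148): 16 bp
  [148,155): 7 bp
  [155,169): 14 bp
  [169,177): 8 bp
  [177,188): 11 bp
  [188,197): 9 bp
  [197,213): 16 bp
  [213,229): 16 bp
  [229,237): 8 bp
  [237,253): 16 bp
  [253,269): 16 bp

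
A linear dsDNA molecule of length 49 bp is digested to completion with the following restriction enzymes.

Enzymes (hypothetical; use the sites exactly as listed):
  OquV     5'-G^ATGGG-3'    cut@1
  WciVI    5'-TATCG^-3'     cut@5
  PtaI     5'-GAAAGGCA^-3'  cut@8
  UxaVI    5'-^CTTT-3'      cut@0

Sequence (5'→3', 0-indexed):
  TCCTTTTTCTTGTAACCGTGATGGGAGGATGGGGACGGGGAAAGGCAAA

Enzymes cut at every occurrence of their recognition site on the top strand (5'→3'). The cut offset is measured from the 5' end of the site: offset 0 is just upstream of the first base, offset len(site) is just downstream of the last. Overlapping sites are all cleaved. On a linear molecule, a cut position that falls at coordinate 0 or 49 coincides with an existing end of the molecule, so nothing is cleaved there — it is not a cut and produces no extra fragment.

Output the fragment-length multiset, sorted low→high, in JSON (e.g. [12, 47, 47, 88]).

Per-enzyme occurrences:
  OquV GATGGG/1: at [19, 27] ⇒ [20, 28]
  WciVI (TATCG, off=5): no sites
  PtaI GAAAGGCA/8: at [39] ⇒ [47]
  UxaVI CTTT/0: at [2] ⇒ [2]

Pooled cuts: [2, 20, 28, 47]

Fragment lengths:
  [0,2): 2 bp
  [2,20): 18 bp
  [20,28): 8 bp
  [28,47): 19 bp
  [47,49): 2 bp

[2,2,8,18,19]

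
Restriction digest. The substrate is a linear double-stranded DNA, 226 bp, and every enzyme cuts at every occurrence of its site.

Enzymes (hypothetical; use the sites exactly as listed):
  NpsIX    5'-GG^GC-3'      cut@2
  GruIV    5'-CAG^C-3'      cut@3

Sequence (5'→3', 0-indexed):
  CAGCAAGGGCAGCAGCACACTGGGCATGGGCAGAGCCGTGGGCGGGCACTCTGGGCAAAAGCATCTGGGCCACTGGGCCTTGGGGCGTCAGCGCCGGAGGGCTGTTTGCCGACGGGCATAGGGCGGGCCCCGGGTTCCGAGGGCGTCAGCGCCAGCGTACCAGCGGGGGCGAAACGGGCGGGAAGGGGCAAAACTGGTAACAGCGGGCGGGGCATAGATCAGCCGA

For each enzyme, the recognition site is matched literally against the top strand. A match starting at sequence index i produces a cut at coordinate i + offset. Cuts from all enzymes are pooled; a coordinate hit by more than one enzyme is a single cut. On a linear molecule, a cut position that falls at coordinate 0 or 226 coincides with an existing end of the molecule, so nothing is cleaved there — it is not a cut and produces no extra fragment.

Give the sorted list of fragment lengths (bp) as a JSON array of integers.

Site scan:
  NpsIX GGGC/2: at [6, 21, 27, 39, 43, 52, 66, 74, 82, 98, 113, 120, 124, 140, 166, 175, 185, 204, 209] ⇒ [8, 23, 29, 41, 45, 54, 68, 76, 84, 100, 115, 122, 126, 142, 168, 177, 187, 206, 211]
  GruIV CAGC/3: at [0, 9, 12, 88, 146, 152, 160, 200, 219] ⇒ [3, 12, 15, 91, 149, 155, 163, 203, 222]

Pooled cuts: [3, 8, 12, 15, 23, 29, 41, 45, 54, 68, 76, 84, 91, 100, 115, 122, 126, 142, 149, 155, 163, 168, 177, 187, 203, 206, 211, 222]

Fragment lengths:
  [0,3): 3 bp
  [3,8): 5 bp
  [8,12): 4 bp
  [12,15): 3 bp
  [15,23): 8 bp
  [23,29): 6 bp
  [29,41): 12 bp
  [41,45): 4 bp
  [45,54): 9 bp
  [54,68): 14 bp
  [68,76): 8 bp
  [76,84): 8 bp
  [84,91): 7 bp
  [91,100): 9 bp
  [100,115): 15 bp
  [115,122): 7 bp
  [122,126): 4 bp
  [126,142): 16 bp
  [142,149): 7 bp
  [149,155): 6 bp
  [155,163): 8 bp
  [163,168): 5 bp
  [168,177): 9 bp
  [177,187): 10 bp
  [187,203): 16 bp
  [203,206): 3 bp
  [206,211): 5 bp
  [211,222): 11 bp
  [222,226): 4 bp

[3,3,3,4,4,4,4,5,5,5,6,6,7,7,7,8,8,8,8,9,9,9,10,11,12,14,15,16,16]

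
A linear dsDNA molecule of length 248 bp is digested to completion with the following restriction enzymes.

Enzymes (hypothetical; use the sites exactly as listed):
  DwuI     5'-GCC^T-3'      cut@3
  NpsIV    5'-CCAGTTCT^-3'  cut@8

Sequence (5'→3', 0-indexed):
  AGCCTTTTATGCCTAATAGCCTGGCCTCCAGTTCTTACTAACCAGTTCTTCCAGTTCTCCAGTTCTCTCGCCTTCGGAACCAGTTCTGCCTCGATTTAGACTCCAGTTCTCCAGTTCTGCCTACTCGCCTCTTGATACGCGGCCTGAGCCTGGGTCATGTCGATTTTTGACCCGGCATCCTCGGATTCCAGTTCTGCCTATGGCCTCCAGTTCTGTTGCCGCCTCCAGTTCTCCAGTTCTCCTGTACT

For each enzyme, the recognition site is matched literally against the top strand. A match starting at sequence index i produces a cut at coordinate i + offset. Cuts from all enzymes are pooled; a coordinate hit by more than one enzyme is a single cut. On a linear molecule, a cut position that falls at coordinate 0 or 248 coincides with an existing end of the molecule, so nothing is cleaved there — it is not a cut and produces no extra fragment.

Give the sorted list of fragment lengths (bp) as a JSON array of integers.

Per-enzyme occurrences:
  DwuI GCCT/3: at [1, 10, 18, 23, 69, 87, 118, 126, 141, 147, 195, 202, 220] ⇒ [4, 13, 21, 26, 72, 90, 121, 129, 144, 150, 198, 205, 223]
  NpsIV CCAGTTCT/8: at [27, 41, 50, 58, 79, 102, 110, 187, 206, 224, 232] ⇒ [35, 49, 58, 66, 87, 110, 118, 195, 214, 232, 240]

Pooled cuts: [4, 13, 21, 26, 35, 49, 58, 66, 72, 87, 90, 110, 118, 121, 129, 144, 150, 195, 198, 205, 214, 223, 232, 240]

Fragment lengths:
  [0,4): 4 bp
  [4,13): 9 bp
  [13,21): 8 bp
  [21,26): 5 bp
  [26,35): 9 bp
  [35,49): 14 bp
  [49,58): 9 bp
  [58,66): 8 bp
  [66,72): 6 bp
  [72,87): 15 bp
  [87,90): 3 bp
  [90,110): 20 bp
  [110,118): 8 bp
  [118,121): 3 bp
  [121,129): 8 bp
  [129,144): 15 bp
  [144,150): 6 bp
  [150,195): 45 bp
  [195,198): 3 bp
  [198,205): 7 bp
  [205,214): 9 bp
  [214,223): 9 bp
  [223,232): 9 bp
  [232,240): 8 bp
  [240,248): 8 bp

[3,3,3,4,5,6,6,7,8,8,8,8,8,8,9,9,9,9,9,9,14,15,15,20,45]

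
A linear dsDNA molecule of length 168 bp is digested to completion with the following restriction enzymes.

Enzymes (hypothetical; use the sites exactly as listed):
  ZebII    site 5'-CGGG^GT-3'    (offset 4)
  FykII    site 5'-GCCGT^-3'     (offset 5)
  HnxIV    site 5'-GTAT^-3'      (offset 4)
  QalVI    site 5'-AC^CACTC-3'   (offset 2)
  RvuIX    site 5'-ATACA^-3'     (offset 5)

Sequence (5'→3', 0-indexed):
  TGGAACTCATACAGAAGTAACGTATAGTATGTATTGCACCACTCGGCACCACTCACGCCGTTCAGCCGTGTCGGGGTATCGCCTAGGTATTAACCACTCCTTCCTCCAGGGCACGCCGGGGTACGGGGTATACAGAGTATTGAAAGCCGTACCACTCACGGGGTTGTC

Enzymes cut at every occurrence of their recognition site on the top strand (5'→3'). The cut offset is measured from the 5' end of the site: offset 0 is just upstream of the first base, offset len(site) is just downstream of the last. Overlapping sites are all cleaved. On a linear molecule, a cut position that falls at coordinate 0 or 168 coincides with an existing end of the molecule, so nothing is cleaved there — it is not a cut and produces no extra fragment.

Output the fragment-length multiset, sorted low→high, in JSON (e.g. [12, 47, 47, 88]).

Scan for sites:
  ZebII (CGGGGT, off=4): starts [71, 116, 123, 158] → cuts [75, 120, 127, 162]
  FykII (GCCGT, off=5): starts [56, 64, 145] → cuts [61, 69, 150]
  HnxIV (GTAT, off=4): starts [21, 26, 30, 75, 86, 127, 136] → cuts [25, 30, 34, 79, 90, 131, 140]
  QalVI (ACCACTC, off=2): starts [37, 47, 92, 150] → cuts [39, 49, 94, 152]
  RvuIX (ATACA, off=5): starts [8, 129] → cuts [13, 134]

All cut coordinates (distinct, sorted): [13, 25, 30, 34, 39, 49, 61, 69, 75, 79, 90, 94, 120, 127, 131, 134, 140, 150, 152, 162]

Fragments:
  [0,13): 13 bp
  [13,25): 12 bp
  [25,30): 5 bp
  [30,34): 4 bp
  [34,39): 5 bp
  [39,49): 10 bp
  [49,61): 12 bp
  [61,69): 8 bp
  [69,75): 6 bp
  [75,79): 4 bp
  [79,90): 11 bp
  [90,94): 4 bp
  [94,120): 26 bp
  [120,127): 7 bp
  [127,131): 4 bp
  [131,134): 3 bp
  [134,140): 6 bp
  [140,150): 10 bp
  [150,152): 2 bp
  [152,162): 10 bp
  [162,168): 6 bp

[2,3,4,4,4,4,5,5,6,6,6,7,8,10,10,10,11,12,12,13,26]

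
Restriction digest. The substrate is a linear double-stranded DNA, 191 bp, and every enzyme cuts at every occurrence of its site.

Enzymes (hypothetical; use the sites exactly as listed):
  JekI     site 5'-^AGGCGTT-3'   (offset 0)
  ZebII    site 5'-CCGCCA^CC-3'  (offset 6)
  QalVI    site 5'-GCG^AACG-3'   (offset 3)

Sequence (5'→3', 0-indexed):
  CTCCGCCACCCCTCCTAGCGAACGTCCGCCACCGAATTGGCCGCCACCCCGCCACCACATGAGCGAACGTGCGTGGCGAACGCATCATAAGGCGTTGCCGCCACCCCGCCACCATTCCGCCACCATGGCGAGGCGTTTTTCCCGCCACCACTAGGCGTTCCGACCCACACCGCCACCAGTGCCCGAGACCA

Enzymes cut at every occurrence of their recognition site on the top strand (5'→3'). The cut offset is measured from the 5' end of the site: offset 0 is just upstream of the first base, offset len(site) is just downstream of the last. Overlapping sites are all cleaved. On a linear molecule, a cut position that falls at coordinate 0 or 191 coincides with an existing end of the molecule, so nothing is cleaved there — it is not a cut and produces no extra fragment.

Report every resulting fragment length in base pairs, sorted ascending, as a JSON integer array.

[5,8,8,8,8,11,11,11,11,12,13,14,15,16,17,23]

Per-enzyme occurrences:
  JekI (AGGCGTT, off=0): starts [89, 130, 152] → cuts [89, 130, 152]
  ZebII (CCGCCACC, off=6): starts [2, 25, 40, 48, 97, 105, 116, 141, 169] → cuts [8, 31, 46, 54, 103, 111, 122, 147, 175]
  QalVI (GCGAACG, off=3): starts [17, 62, 75] → cuts [20, 65, 78]

All cut coordinates (distinct, sorted): [8, 20, 31, 46, 54, 65, 78, 89, 103, 111, 122, 130, 147, 152, 175]

Fragment lengths:
  [0,8): 8 bp
  [8,20): 12 bp
  [20,31): 11 bp
  [31,46): 15 bp
  [46,54): 8 bp
  [54,65): 11 bp
  [65,78): 13 bp
  [78,89): 11 bp
  [89,103): 14 bp
  [103,111): 8 bp
  [111,122): 11 bp
  [122,130): 8 bp
  [130,147): 17 bp
  [147,152): 5 bp
  [152,175): 23 bp
  [175,191): 16 bp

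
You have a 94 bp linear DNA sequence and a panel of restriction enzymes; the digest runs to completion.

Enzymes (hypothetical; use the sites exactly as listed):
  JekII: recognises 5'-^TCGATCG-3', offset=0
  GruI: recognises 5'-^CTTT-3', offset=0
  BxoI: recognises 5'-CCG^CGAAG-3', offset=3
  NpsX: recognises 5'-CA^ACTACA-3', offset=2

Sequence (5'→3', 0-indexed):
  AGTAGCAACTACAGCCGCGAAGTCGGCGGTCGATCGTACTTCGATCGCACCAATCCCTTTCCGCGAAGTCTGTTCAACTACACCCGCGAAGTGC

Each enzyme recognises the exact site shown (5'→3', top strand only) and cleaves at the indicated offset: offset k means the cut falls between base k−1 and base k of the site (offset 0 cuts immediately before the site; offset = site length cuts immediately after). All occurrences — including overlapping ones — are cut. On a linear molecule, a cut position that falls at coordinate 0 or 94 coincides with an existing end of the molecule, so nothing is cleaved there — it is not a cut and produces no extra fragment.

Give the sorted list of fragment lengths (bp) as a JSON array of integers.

Scan for sites:
  JekII (TCGATCG, off=0): starts [29, 40] → cuts [29, 40]
  GruI (CTTT, off=0): starts [56] → cuts [56]
  BxoI (CCGCGAAG, off=3): starts [14, 60, 83] → cuts [17, 63, 86]
  NpsX (CAACTACA, off=2): starts [5, 74] → cuts [7, 76]

All cut coordinates (distinct, sorted): [7, 17, 29, 40, 56, 63, 76, 86]

Fragment lengths:
  [0,7): 7 bp
  [7,17): 10 bp
  [17,29): 12 bp
  [29,40): 11 bp
  [40,56): 16 bp
  [56,63): 7 bp
  [63,76): 13 bp
  [76,86): 10 bp
  [86,94): 8 bp

[7,7,8,10,10,11,12,13,16]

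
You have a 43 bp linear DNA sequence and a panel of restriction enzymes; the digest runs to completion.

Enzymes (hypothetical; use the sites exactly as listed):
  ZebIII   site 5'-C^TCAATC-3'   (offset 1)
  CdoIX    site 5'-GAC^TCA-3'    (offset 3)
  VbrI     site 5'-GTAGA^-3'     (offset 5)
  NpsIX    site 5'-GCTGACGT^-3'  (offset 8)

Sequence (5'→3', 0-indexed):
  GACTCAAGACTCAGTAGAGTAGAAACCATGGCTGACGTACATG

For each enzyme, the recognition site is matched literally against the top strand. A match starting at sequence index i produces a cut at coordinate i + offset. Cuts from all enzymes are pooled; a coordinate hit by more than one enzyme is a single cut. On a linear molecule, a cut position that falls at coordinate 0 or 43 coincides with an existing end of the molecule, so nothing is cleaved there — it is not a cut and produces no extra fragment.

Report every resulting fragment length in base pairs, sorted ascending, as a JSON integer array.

Site scan:
  ZebIII (CTCAATC, off=1): no sites
  CdoIX (GACTCA, off=3): starts [0, 7] → cuts [3, 10]
  VbrI (GTAGA, off=5): starts [13, 18] → cuts [18, 23]
  NpsIX (GCTGACGT, off=8): starts [30] → cuts [38]

Pooled cuts: [3, 10, 18, 23, 38]

Fragments:
  [0,3): 3 bp
  [3,10): 7 bp
  [10,18): 8 bp
  [18,23): 5 bp
  [23,38): 15 bp
  [38,43): 5 bp

[3,5,5,7,8,15]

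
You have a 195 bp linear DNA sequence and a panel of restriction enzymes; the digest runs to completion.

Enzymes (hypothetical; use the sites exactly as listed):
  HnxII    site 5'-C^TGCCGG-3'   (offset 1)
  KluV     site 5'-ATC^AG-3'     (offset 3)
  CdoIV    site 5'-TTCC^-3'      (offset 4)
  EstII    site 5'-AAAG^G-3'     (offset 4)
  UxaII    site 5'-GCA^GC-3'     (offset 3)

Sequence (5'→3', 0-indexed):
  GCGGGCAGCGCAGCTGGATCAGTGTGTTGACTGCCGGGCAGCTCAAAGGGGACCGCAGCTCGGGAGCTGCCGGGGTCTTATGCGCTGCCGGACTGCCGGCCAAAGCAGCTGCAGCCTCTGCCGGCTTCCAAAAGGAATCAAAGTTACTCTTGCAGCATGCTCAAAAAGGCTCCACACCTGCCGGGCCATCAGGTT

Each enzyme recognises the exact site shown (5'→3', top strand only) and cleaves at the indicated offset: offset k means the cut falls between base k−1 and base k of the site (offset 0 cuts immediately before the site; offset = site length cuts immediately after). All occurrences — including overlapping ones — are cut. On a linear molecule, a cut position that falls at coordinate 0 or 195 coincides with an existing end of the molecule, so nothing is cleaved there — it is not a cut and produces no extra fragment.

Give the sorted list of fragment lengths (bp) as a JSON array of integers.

[5,5,5,5,6,7,8,8,8,9,9,10,10,11,11,12,14,14,18,20]

Scan for sites:
  HnxII CTGCCGG/1: at [30, 66, 84, 92, 117, 177] ⇒ [31, 67, 85, 93, 118, 178]
  KluV ATCAG/3: at [17, 187] ⇒ [20, 190]
  CdoIV TTCC/4: at [125] ⇒ [129]
  EstII AAAGG/4: at [44, 130, 164] ⇒ [48, 134, 168]
  UxaII GCAGC/3: at [4, 9, 37, 54, 104, 110, 151] ⇒ [7, 12, 40, 57, 107, 113, 154]

Pooled cuts: [7, 12, 20, 31, 40, 48, 57, 67, 85, 93, 107, 113, 118, 129, 134, 154, 168, 178, 190]

Fragment lengths:
  [0,7): 7 bp
  [7,12): 5 bp
  [12,20): 8 bp
  [20,31): 11 bp
  [31,40): 9 bp
  [40,48): 8 bp
  [48,57): 9 bp
  [57,67): 10 bp
  [67,85): 18 bp
  [85,93): 8 bp
  [93,107): 14 bp
  [107,113): 6 bp
  [113,118): 5 bp
  [118,129): 11 bp
  [129,134): 5 bp
  [134,154): 20 bp
  [154,168): 14 bp
  [168,178): 10 bp
  [178,190): 12 bp
  [190,195): 5 bp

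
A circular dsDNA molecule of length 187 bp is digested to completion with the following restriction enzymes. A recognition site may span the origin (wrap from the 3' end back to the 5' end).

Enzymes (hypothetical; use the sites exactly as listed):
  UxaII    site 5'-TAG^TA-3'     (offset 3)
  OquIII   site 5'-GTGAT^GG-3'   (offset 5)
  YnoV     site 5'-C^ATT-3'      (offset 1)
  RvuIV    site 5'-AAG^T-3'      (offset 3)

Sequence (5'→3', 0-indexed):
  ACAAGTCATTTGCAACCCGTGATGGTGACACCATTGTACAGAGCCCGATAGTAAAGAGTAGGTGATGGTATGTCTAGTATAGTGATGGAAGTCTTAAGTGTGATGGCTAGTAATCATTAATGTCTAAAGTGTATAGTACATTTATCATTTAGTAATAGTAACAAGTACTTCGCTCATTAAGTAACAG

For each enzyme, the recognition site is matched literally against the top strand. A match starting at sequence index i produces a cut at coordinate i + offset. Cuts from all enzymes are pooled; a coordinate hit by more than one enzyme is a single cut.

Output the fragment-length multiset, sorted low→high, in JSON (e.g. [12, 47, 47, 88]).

[2,3,5,5,6,6,6,6,6,7,7,7,7,9,9,10,11,11,14,15,16,19]

Site scan:
  UxaII (TAGTA, off=3): starts [48, 74, 107, 133, 149, 155] → cuts [51, 77, 110, 136, 152, 158]
  OquIII (GTGATGG, off=5): starts [18, 61, 81, 99] → cuts [23, 66, 86, 104]
  YnoV (CATT, off=1): starts [6, 31, 114, 138, 145, 174] → cuts [7, 32, 115, 139, 146, 175]
  RvuIV (AAGT, off=3): starts [2, 88, 95, 126, 162, 178] → cuts [5, 91, 98, 129, 165, 181]

All cut coordinates (distinct, sorted): [5, 7, 23, 32, 51, 66, 77, 86, 91, 98, 104, 110, 115, 129, 136, 139, 146, 152, 158, 165, 175, 181]

Fragments:
  5→7: 2 bp
  7→23: 16 bp
  23→32: 9 bp
  32→51: 19 bp
  51→66: 15 bp
  66→77: 11 bp
  77→86: 9 bp
  86→91: 5 bp
  91→98: 7 bp
  98→104: 6 bp
  104→110: 6 bp
  110→115: 5 bp
  115→129: 14 bp
  129→136: 7 bp
  136→139: 3 bp
  139→146: 7 bp
  146→152: 6 bp
  152→158: 6 bp
  158→165: 7 bp
  165→175: 10 bp
  175→181: 6 bp
  181→5 (wrap): 187-181+5 = 11 bp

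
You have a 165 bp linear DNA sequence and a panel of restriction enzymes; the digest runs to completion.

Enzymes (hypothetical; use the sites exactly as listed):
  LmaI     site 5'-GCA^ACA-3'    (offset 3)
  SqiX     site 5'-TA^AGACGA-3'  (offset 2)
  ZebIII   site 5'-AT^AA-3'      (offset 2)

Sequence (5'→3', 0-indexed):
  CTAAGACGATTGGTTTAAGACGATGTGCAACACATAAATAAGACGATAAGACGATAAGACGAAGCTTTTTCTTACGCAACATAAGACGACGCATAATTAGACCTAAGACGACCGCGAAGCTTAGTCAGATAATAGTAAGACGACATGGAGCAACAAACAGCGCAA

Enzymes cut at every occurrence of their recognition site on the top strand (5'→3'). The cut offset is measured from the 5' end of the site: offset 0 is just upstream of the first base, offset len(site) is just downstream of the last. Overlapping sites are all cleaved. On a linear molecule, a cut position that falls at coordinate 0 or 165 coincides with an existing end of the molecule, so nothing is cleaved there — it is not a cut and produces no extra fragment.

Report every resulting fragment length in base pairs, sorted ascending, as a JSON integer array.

Per-enzyme occurrences:
  LmaI GCAACA/3: at [26, 75, 149] ⇒ [29, 78, 152]
  SqiX TAAGACGA/2: at [1, 15, 38, 46, 54, 81, 103, 135] ⇒ [3, 17, 40, 48, 56, 83, 105, 137]
  ZebIII ATAA/2: at [33, 37, 45, 53, 80, 92, 128] ⇒ [35, 39, 47, 55, 82, 94, 130]

All cut coordinates (distinct, sorted): [3, 17, 29, 35, 39, 40, 47, 48, 55, 56, 78, 82, 83, 94, 105, 130, 137, 152]

Fragment lengths:
  [0,3): 3 bp
  [3,17): 14 bp
  [17,29): 12 bp
  [29,35): 6 bp
  [35,39): 4 bp
  [39,40): 1 bp
  [40,47): 7 bp
  [47,48): 1 bp
  [48,55): 7 bp
  [55,56): 1 bp
  [56,78): 22 bp
  [78,82): 4 bp
  [82,83): 1 bp
  [83,94): 11 bp
  [94,105): 11 bp
  [105,130): 25 bp
  [130,137): 7 bp
  [137,152): 15 bp
  [152,165): 13 bp

[1,1,1,1,3,4,4,6,7,7,7,11,11,12,13,14,15,22,25]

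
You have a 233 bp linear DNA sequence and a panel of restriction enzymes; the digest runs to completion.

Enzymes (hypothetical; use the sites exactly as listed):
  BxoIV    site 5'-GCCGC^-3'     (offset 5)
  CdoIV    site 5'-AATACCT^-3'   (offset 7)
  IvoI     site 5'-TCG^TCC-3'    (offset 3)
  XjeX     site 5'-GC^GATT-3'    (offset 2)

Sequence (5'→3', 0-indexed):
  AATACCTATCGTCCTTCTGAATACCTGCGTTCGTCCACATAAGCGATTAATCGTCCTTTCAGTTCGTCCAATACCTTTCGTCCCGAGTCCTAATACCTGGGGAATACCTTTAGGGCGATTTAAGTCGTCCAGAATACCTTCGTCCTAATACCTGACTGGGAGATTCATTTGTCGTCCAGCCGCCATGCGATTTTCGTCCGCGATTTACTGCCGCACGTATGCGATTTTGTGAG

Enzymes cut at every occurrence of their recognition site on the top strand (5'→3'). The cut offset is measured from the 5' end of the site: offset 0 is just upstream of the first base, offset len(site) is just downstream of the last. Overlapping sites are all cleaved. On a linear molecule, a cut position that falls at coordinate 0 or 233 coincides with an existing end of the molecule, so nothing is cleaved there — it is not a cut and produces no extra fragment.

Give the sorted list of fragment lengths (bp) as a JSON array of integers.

Site scan:
  BxoIV GCCGC/5: at [178, 209] ⇒ [183, 214]
  CdoIV AATACCT/7: at [0, 19, 69, 91, 102, 132, 146] ⇒ [7, 26, 76, 98, 109, 139, 153]
  IvoI TCGTCC/3: at [8, 30, 50, 63, 77, 124, 139, 171, 193] ⇒ [11, 33, 53, 66, 80, 127, 142, 174, 196]
  XjeX GCGATT/2: at [42, 114, 186, 199, 220] ⇒ [44, 116, 188, 201, 222]

All cut coordinates (distinct, sorted): [7, 11, 26, 33, 44, 53, 66, 76, 80, 98, 109, 116, 127, 139, 142, 153, 174, 183, 188, 196, 201, 214, 222]

Fragments:
  [0,7): 7 bp
  [7,11): 4 bp
  [11,26): 15 bp
  [26,33): 7 bp
  [33,44): 11 bp
  [44,53): 9 bp
  [53,66): 13 bp
  [66,76): 10 bp
  [76,80): 4 bp
  [80,98): 18 bp
  [98,109): 11 bp
  [109,116): 7 bp
  [116,127): 11 bp
  [127,139): 12 bp
  [139,142): 3 bp
  [142,153): 11 bp
  [153,174): 21 bp
  [174,183): 9 bp
  [183,188): 5 bp
  [188,196): 8 bp
  [196,201): 5 bp
  [201,214): 13 bp
  [214,222): 8 bp
  [222,233): 11 bp

[3,4,4,5,5,7,7,7,8,8,9,9,10,11,11,11,11,11,12,13,13,15,18,21]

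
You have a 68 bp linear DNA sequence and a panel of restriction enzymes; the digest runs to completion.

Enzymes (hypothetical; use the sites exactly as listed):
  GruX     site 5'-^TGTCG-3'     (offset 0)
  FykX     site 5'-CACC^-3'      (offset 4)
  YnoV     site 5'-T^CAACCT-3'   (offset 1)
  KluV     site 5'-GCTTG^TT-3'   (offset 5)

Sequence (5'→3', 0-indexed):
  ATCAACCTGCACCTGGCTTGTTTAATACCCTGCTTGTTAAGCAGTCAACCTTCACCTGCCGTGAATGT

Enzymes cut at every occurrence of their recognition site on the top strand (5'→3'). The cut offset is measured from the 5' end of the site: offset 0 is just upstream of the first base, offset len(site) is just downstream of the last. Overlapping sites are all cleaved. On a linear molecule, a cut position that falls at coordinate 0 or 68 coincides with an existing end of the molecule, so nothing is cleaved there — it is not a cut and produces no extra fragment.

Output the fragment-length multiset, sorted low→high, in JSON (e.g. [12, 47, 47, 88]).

Site scan:
  GruX (TGTCG, off=0): no sites
  FykX CACC/4: at [9, 52] ⇒ [13, 56]
  YnoV TCAACCT/1: at [1, 44] ⇒ [2, 45]
  KluV GCTTGTT/5: at [15, 31] ⇒ [20, 36]

Pooled cuts: [2, 13, 20, 36, 45, 56]

Fragment lengths:
  [0,2): 2 bp
  [2,13): 11 bp
  [13,20): 7 bp
  [20,36): 16 bp
  [36,45): 9 bp
  [45,56): 11 bp
  [56,68): 12 bp

[2,7,9,11,11,12,16]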